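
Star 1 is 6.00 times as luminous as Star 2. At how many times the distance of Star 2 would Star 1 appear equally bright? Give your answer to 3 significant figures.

2.45

Equal flux requires L_1/d_1² = L_2/d_2², so d_1/d_2 = √(L_1/L_2)
= √(6.00) = 2.449.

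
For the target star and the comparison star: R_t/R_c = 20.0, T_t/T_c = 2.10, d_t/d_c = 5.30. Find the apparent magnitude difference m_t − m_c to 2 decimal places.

L_t/L_c = (20.0)²(2.10)⁴ = 7779.
F_t/F_c = (L_t/L_c)/(d_t/d_c)² = 7779/28.09 = 276.9.
m_t − m_c = −2.5 log₁₀(276.9) = -6.11.

-6.11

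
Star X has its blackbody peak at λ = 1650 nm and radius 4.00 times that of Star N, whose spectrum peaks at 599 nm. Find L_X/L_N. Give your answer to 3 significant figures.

Wien's law gives T ∝ 1/λ_max, so T_X/T_N = λ_N/λ_X = 599/1650 = 0.3630.
Then L ∝ R²T⁴ gives L_X/L_N = (4.00)² × (0.3630)⁴ = 16.00 × 0.01737 = 0.2779.

0.278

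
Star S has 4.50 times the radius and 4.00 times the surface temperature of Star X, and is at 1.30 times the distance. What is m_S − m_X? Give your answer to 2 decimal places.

L_S/L_X = (4.50)²(4.00)⁴ = 5184.
F_S/F_X = (L_S/L_X)/(d_S/d_X)² = 5184/1.690 = 3067.
m_S − m_X = −2.5 log₁₀(3067) = -8.72.

-8.72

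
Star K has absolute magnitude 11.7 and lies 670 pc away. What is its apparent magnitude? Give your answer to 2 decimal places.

20.83

m = M + 5 log₁₀(d/10 pc) = 11.7 + 5 log₁₀(670/10)
  = 11.7 + 5 × 1.826 = 11.7 + 9.13 = 20.83.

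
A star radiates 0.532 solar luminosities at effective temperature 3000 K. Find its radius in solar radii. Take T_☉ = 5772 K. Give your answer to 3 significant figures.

2.70 solar radii

R/R_☉ = √(L/L_☉) / (T/T_☉)² = √(0.532) / (0.5198)²
       = 0.7294 / 0.2701 = 2.700.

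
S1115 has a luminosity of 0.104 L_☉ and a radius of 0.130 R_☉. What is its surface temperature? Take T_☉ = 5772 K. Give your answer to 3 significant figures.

9.09×10^3 K

T/T_☉ = (L/L_☉)^(1/4) / (R/R_☉)^(1/2)
T = 5772 × (0.104)^(1/4) / √(0.130) = 5772 × 0.5679 / 0.3606 = 9091 K.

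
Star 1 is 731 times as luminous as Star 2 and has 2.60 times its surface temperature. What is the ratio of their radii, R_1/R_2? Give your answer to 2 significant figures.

4.0

L ∝ R²T⁴ gives R ∝ √L / T², so
R_1/R_2 = √(731) / (2.60)² = 27.04 / 6.760 = 4.000.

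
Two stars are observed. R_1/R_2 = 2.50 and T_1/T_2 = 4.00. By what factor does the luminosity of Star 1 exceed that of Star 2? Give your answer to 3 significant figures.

From the Stefan–Boltzmann law, L ∝ R²T⁴, so
L_1/L_2 = (R_1/R_2)² (T_1/T_2)⁴ = (2.50)² × (4.00)⁴ = 6.250 × 256.0 = 1600.

1.60×10^3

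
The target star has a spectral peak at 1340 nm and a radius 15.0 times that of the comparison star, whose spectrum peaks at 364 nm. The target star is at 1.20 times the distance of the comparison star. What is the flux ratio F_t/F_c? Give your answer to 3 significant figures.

0.851

Wien's law: T_t/T_c = λ_c/λ_t = 364/1340 = 0.2716.
L_t/L_c = (R_t/R_c)²(T_t/T_c)⁴ = (15.0)²(0.2716)⁴ = 1.225.
F_t/F_c = (L_t/L_c)/(d_t/d_c)² = 1.225/(1.20)² = 0.8508.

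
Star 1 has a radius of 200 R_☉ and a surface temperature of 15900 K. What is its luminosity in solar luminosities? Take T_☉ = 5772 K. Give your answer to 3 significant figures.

L/L_☉ = (R/R_☉)² (T/T_☉)⁴ = (200)² × (15900/5772)⁴
       = 4.000×10^4 × (2.755)⁴ = 4.000×10^4 × 57.58 = 2.303×10^6.

2.30×10^6 solar luminosities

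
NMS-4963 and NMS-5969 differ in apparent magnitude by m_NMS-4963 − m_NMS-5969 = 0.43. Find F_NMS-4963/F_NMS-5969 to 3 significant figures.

F_NMS-4963/F_NMS-5969 = 10^(−(m_NMS-4963 − m_NMS-5969)/2.5) = 10^(-0.43/2.5) = 10^-0.172 = 0.6730.

0.673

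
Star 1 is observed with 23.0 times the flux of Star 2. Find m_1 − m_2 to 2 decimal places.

-3.40

m_1 − m_2 = −2.5 log₁₀(F_1/F_2) = −2.5 log₁₀(23.0) = −2.5 × (1.362) = -3.404.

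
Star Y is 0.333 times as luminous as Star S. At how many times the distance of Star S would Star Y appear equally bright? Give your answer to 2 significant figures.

Equal flux requires L_Y/d_Y² = L_S/d_S², so d_Y/d_S = √(L_Y/L_S)
= √(0.333) = 0.5771.

0.58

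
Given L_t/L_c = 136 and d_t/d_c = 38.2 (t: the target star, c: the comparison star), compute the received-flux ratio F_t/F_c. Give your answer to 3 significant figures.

F = L/(4πd²), so F_t/F_c = (L_t/L_c) / (d_t/d_c)²
= 136 / (38.2)² = 136 / 1459 = 0.09320.

0.0932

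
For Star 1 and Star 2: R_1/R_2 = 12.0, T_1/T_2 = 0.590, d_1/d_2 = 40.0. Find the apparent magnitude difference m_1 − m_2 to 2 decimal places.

4.91

L_1/L_2 = (12.0)²(0.590)⁴ = 17.45.
F_1/F_2 = (L_1/L_2)/(d_1/d_2)² = 17.45/1600 = 0.01091.
m_1 − m_2 = −2.5 log₁₀(0.01091) = 4.91.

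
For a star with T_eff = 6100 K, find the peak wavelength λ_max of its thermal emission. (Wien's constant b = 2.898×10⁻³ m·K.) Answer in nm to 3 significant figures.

λ_max = b/T = 2.898×10⁻³ / 6100 = 4.75×10^-7 m = 475.1 nm.

475 nm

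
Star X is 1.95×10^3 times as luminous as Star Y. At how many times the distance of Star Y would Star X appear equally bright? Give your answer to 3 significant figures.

Equal flux requires L_X/d_X² = L_Y/d_Y², so d_X/d_Y = √(L_X/L_Y)
= √(1.95×10^3) = 44.16.

44.2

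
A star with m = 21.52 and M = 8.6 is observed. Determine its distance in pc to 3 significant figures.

3.84×10^3 pc

m − M = 5 log₁₀(d/10 pc)
21.52 − (8.6) = 12.92 = 5 log₁₀(d/10)
d = 10 × 10^(12.92/5) = 10 × 10^2.584 = 3837 pc.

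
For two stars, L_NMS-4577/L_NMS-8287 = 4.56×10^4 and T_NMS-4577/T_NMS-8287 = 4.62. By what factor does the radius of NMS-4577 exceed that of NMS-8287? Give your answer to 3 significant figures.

10.0

L ∝ R²T⁴ gives R ∝ √L / T², so
R_NMS-4577/R_NMS-8287 = √(4.56×10^4) / (4.62)² = 213.5 / 21.34 = 10.00.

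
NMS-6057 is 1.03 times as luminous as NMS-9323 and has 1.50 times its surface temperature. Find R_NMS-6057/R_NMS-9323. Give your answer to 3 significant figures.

0.451

L ∝ R²T⁴ gives R ∝ √L / T², so
R_NMS-6057/R_NMS-9323 = √(1.03) / (1.50)² = 1.015 / 2.250 = 0.4511.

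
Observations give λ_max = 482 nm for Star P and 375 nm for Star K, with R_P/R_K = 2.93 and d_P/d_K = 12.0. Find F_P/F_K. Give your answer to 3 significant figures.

0.0218

Wien's law: T_P/T_K = λ_K/λ_P = 375/482 = 0.7780.
L_P/L_K = (R_P/R_K)²(T_P/T_K)⁴ = (2.93)²(0.7780)⁴ = 3.145.
F_P/F_K = (L_P/L_K)/(d_P/d_K)² = 3.145/(12.0)² = 0.02184.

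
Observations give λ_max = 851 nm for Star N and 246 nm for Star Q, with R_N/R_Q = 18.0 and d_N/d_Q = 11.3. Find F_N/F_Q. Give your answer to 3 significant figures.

Wien's law: T_N/T_Q = λ_Q/λ_N = 246/851 = 0.2891.
L_N/L_Q = (R_N/R_Q)²(T_N/T_Q)⁴ = (18.0)²(0.2891)⁴ = 2.262.
F_N/F_Q = (L_N/L_Q)/(d_N/d_Q)² = 2.262/(11.3)² = 0.01772.

0.0177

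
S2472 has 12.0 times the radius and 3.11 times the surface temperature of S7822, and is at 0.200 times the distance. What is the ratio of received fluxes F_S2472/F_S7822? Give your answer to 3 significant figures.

L_S2472/L_S7822 = (R_S2472/R_S7822)²(T_S2472/T_S7822)⁴ = (12.0)² × (3.11)⁴ = 1.347×10^4.
F_S2472/F_S7822 = (L_S2472/L_S7822)/(d_S2472/d_S7822)² = 1.347×10^4 / (0.200)² = 3.368×10^5.

3.37×10^5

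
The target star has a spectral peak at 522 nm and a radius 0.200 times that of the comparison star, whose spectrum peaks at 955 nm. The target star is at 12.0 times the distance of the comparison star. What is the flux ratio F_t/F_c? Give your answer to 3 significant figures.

0.00311

Wien's law: T_t/T_c = λ_c/λ_t = 955/522 = 1.830.
L_t/L_c = (R_t/R_c)²(T_t/T_c)⁴ = (0.200)²(1.830)⁴ = 0.4481.
F_t/F_c = (L_t/L_c)/(d_t/d_c)² = 0.4481/(12.0)² = 0.003112.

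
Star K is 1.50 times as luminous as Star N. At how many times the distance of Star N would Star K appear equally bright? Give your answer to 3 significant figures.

1.22

Equal flux requires L_K/d_K² = L_N/d_N², so d_K/d_N = √(L_K/L_N)
= √(1.50) = 1.225.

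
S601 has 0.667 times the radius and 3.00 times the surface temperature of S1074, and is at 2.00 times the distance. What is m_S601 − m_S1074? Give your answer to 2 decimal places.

-2.39

L_S601/L_S1074 = (0.667)²(3.00)⁴ = 36.04.
F_S601/F_S1074 = (L_S601/L_S1074)/(d_S601/d_S1074)² = 36.04/4.000 = 9.009.
m_S601 − m_S1074 = −2.5 log₁₀(9.009) = -2.39.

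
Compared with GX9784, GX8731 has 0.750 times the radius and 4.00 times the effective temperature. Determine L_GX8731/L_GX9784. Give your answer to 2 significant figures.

From the Stefan–Boltzmann law, L ∝ R²T⁴, so
L_GX8731/L_GX9784 = (R_GX8731/R_GX9784)² (T_GX8731/T_GX9784)⁴ = (0.750)² × (4.00)⁴ = 0.5625 × 256.0 = 144.0.

1.4×10^2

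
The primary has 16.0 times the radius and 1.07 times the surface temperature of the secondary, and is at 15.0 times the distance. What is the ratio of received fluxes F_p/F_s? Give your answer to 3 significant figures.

1.49

L_p/L_s = (R_p/R_s)²(T_p/T_s)⁴ = (16.0)² × (1.07)⁴ = 335.6.
F_p/F_s = (L_p/L_s)/(d_p/d_s)² = 335.6 / (15.0)² = 1.491.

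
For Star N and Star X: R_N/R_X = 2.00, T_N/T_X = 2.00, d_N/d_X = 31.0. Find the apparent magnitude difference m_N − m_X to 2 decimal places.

L_N/L_X = (2.00)²(2.00)⁴ = 64.00.
F_N/F_X = (L_N/L_X)/(d_N/d_X)² = 64.00/961.0 = 0.06660.
m_N − m_X = −2.5 log₁₀(0.06660) = 2.94.

2.94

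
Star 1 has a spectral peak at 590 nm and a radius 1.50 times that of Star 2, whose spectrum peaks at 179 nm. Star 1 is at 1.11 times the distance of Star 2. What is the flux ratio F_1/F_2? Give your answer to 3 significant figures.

0.0155

Wien's law: T_1/T_2 = λ_2/λ_1 = 179/590 = 0.3034.
L_1/L_2 = (R_1/R_2)²(T_1/T_2)⁴ = (1.50)²(0.3034)⁴ = 0.01906.
F_1/F_2 = (L_1/L_2)/(d_1/d_2)² = 0.01906/(1.11)² = 0.01547.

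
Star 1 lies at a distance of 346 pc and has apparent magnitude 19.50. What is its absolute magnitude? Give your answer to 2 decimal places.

M = m − 5 log₁₀(d/10 pc) = 19.50 − 5 log₁₀(346/10)
  = 19.50 − 5 × 1.539 = 19.50 − 7.70 = 11.80.

11.80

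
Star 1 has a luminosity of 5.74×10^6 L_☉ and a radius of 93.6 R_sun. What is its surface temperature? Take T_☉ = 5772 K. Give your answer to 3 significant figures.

2.92×10^4 K

T/T_☉ = (L/L_☉)^(1/4) / (R/R_☉)^(1/2)
T = 5772 × (5.74×10^6)^(1/4) / √(93.6) = 5772 × 48.95 / 9.675 = 2.920×10^4 K.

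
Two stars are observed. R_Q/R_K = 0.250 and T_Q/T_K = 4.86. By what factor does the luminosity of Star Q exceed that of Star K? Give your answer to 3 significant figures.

34.9

From the Stefan–Boltzmann law, L ∝ R²T⁴, so
L_Q/L_K = (R_Q/R_K)² (T_Q/T_K)⁴ = (0.250)² × (4.86)⁴ = 0.06250 × 557.9 = 34.87.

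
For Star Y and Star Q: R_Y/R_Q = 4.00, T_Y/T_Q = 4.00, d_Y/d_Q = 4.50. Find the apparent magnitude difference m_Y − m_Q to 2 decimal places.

L_Y/L_Q = (4.00)²(4.00)⁴ = 4096.
F_Y/F_Q = (L_Y/L_Q)/(d_Y/d_Q)² = 4096/20.25 = 202.3.
m_Y − m_Q = −2.5 log₁₀(202.3) = -5.76.

-5.76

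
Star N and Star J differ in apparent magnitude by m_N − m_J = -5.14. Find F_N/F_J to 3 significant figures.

F_N/F_J = 10^(−(m_N − m_J)/2.5) = 10^(5.14/2.5) = 10^2.056 = 113.8.

114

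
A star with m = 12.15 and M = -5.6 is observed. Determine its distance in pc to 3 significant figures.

3.55×10^4 pc

m − M = 5 log₁₀(d/10 pc)
12.15 − (-5.6) = 17.75 = 5 log₁₀(d/10)
d = 10 × 10^(17.75/5) = 10 × 10^3.550 = 3.548×10^4 pc.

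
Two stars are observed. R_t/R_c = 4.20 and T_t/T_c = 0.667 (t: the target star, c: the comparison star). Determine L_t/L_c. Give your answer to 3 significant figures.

3.49

From the Stefan–Boltzmann law, L ∝ R²T⁴, so
L_t/L_c = (R_t/R_c)² (T_t/T_c)⁴ = (4.20)² × (0.667)⁴ = 17.64 × 0.1979 = 3.491.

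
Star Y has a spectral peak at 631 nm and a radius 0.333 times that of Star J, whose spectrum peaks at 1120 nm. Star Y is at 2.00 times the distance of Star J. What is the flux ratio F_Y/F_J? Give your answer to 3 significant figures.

0.275

Wien's law: T_Y/T_J = λ_J/λ_Y = 1120/631 = 1.775.
L_Y/L_J = (R_Y/R_J)²(T_Y/T_J)⁴ = (0.333)²(1.775)⁴ = 1.101.
F_Y/F_J = (L_Y/L_J)/(d_Y/d_J)² = 1.101/(2.00)² = 0.2752.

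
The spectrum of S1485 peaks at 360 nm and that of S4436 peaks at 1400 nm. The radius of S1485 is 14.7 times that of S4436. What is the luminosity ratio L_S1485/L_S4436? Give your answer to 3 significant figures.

Wien's law gives T ∝ 1/λ_max, so T_S1485/T_S4436 = λ_S4436/λ_S1485 = 1400/360 = 3.889.
Then L ∝ R²T⁴ gives L_S1485/L_S4436 = (14.7)² × (3.889)⁴ = 216.1 × 228.7 = 4.942×10^4.

4.94×10^4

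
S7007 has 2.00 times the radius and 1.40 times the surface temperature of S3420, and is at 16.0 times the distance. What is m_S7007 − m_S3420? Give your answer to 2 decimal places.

L_S7007/L_S3420 = (2.00)²(1.40)⁴ = 15.37.
F_S7007/F_S3420 = (L_S7007/L_S3420)/(d_S7007/d_S3420)² = 15.37/256.0 = 0.06002.
m_S7007 − m_S3420 = −2.5 log₁₀(0.06002) = 3.05.

3.05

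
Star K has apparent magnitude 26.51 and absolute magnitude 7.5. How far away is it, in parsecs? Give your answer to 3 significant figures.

m − M = 5 log₁₀(d/10 pc)
26.51 − (7.5) = 19.01 = 5 log₁₀(d/10)
d = 10 × 10^(19.01/5) = 10 × 10^3.802 = 6.339×10^4 pc.

6.34×10^4 pc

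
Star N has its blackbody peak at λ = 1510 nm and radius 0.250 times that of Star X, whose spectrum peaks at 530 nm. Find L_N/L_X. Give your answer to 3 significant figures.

Wien's law gives T ∝ 1/λ_max, so T_N/T_X = λ_X/λ_N = 530/1510 = 0.3510.
Then L ∝ R²T⁴ gives L_N/L_X = (0.250)² × (0.3510)⁴ = 0.06250 × 0.01518 = 9.486×10^-4.

9.49×10^-4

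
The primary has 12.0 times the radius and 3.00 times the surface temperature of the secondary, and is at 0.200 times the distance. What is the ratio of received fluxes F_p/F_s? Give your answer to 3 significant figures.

L_p/L_s = (R_p/R_s)²(T_p/T_s)⁴ = (12.0)² × (3.00)⁴ = 1.166×10^4.
F_p/F_s = (L_p/L_s)/(d_p/d_s)² = 1.166×10^4 / (0.200)² = 2.916×10^5.

2.92×10^5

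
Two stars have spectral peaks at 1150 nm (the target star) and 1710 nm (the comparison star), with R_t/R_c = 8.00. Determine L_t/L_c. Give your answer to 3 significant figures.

Wien's law gives T ∝ 1/λ_max, so T_t/T_c = λ_c/λ_t = 1710/1150 = 1.487.
Then L ∝ R²T⁴ gives L_t/L_c = (8.00)² × (1.487)⁴ = 64.00 × 4.889 = 312.9.

313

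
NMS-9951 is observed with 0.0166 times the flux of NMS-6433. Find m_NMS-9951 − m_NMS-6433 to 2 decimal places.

m_NMS-9951 − m_NMS-6433 = −2.5 log₁₀(F_NMS-9951/F_NMS-6433) = −2.5 log₁₀(0.0166) = −2.5 × (-1.780) = 4.450.

4.45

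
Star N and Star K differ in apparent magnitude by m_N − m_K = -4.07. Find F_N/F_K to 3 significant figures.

42.5

F_N/F_K = 10^(−(m_N − m_K)/2.5) = 10^(4.07/2.5) = 10^1.628 = 42.46.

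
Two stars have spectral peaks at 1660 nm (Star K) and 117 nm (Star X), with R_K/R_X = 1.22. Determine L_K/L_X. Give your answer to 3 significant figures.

3.67×10^-5

Wien's law gives T ∝ 1/λ_max, so T_K/T_X = λ_X/λ_K = 117/1660 = 0.07048.
Then L ∝ R²T⁴ gives L_K/L_X = (1.22)² × (0.07048)⁴ = 1.488 × 2.468×10^-5 = 3.673×10^-5.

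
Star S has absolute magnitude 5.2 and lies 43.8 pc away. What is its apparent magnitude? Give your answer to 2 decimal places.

8.41

m = M + 5 log₁₀(d/10 pc) = 5.2 + 5 log₁₀(43.8/10)
  = 5.2 + 5 × 0.641 = 5.2 + 3.21 = 8.41.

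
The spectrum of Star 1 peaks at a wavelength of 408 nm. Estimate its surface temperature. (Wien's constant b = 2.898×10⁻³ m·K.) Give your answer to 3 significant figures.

T = b/λ_max = 2.898×10⁻³ / (408×10⁻⁹) = 7103 K.

7.10×10^3 K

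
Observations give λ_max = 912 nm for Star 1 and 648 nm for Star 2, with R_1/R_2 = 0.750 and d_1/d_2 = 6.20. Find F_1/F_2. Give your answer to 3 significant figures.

0.00373

Wien's law: T_1/T_2 = λ_2/λ_1 = 648/912 = 0.7105.
L_1/L_2 = (R_1/R_2)²(T_1/T_2)⁴ = (0.750)²(0.7105)⁴ = 0.1434.
F_1/F_2 = (L_1/L_2)/(d_1/d_2)² = 0.1434/(6.20)² = 0.003730.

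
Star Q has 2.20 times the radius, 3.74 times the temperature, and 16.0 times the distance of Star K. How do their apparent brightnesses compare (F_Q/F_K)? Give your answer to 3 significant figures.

3.70

L_Q/L_K = (R_Q/R_K)²(T_Q/T_K)⁴ = (2.20)² × (3.74)⁴ = 947.0.
F_Q/F_K = (L_Q/L_K)/(d_Q/d_K)² = 947.0 / (16.0)² = 3.699.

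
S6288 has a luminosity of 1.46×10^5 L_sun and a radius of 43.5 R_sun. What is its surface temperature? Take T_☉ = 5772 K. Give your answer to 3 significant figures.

1.71×10^4 K

T/T_☉ = (L/L_☉)^(1/4) / (R/R_☉)^(1/2)
T = 5772 × (1.46×10^5)^(1/4) / √(43.5) = 5772 × 19.55 / 6.595 = 1.711×10^4 K.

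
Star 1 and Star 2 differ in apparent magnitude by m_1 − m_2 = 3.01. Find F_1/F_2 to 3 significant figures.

0.0625

F_1/F_2 = 10^(−(m_1 − m_2)/2.5) = 10^(-3.01/2.5) = 10^-1.204 = 0.06252.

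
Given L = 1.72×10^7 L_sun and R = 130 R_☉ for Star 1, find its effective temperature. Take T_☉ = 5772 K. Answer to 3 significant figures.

3.26×10^4 K

T/T_☉ = (L/L_☉)^(1/4) / (R/R_☉)^(1/2)
T = 5772 × (1.72×10^7)^(1/4) / √(130) = 5772 × 64.40 / 11.40 = 3.260×10^4 K.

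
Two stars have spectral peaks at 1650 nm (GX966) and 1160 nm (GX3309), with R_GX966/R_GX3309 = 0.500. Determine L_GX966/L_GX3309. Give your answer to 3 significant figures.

0.0611

Wien's law gives T ∝ 1/λ_max, so T_GX966/T_GX3309 = λ_GX3309/λ_GX966 = 1160/1650 = 0.7030.
Then L ∝ R²T⁴ gives L_GX966/L_GX3309 = (0.500)² × (0.7030)⁴ = 0.2500 × 0.2443 = 0.06107.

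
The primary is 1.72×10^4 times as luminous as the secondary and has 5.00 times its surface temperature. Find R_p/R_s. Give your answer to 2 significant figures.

5.2

L ∝ R²T⁴ gives R ∝ √L / T², so
R_p/R_s = √(1.72×10^4) / (5.00)² = 131.1 / 25.00 = 5.246.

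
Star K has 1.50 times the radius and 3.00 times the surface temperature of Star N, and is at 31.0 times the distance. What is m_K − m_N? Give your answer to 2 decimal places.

L_K/L_N = (1.50)²(3.00)⁴ = 182.2.
F_K/F_N = (L_K/L_N)/(d_K/d_N)² = 182.2/961.0 = 0.1896.
m_K − m_N = −2.5 log₁₀(0.1896) = 1.81.

1.81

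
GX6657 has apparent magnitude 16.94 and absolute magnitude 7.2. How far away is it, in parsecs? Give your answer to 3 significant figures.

887 pc

m − M = 5 log₁₀(d/10 pc)
16.94 − (7.2) = 9.74 = 5 log₁₀(d/10)
d = 10 × 10^(9.74/5) = 10 × 10^1.948 = 887.2 pc.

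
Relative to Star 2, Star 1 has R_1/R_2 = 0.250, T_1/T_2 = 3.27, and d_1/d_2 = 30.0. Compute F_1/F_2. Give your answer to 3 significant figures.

L_1/L_2 = (R_1/R_2)²(T_1/T_2)⁴ = (0.250)² × (3.27)⁴ = 7.146.
F_1/F_2 = (L_1/L_2)/(d_1/d_2)² = 7.146 / (30.0)² = 0.007940.

0.00794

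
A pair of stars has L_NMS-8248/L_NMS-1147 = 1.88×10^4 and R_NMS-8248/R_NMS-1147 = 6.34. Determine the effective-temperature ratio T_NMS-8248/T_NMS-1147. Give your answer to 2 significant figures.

4.7

L ∝ R²T⁴ gives T ∝ (L/R²)^(1/4), so
T_NMS-8248/T_NMS-1147 = (1.88×10^4 / 6.34²)^(1/4) = (467.7)^(1/4) = 4.650.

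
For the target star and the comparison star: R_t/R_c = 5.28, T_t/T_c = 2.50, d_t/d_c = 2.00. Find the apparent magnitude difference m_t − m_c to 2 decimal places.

-6.09

L_t/L_c = (5.28)²(2.50)⁴ = 1089.
F_t/F_c = (L_t/L_c)/(d_t/d_c)² = 1089/4.000 = 272.2.
m_t − m_c = −2.5 log₁₀(272.2) = -6.09.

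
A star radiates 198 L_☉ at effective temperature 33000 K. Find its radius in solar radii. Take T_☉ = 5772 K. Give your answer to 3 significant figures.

0.430 solar radii

R/R_☉ = √(L/L_☉) / (T/T_☉)² = √(198) / (5.717)²
       = 14.07 / 32.69 = 0.4305.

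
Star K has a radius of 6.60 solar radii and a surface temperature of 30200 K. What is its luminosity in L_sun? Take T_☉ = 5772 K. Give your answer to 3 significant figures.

3.26×10^4 L_sun

L/L_☉ = (R/R_☉)² (T/T_☉)⁴ = (6.60)² × (30200/5772)⁴
       = 43.56 × (5.232)⁴ = 43.56 × 749.4 = 3.264×10^4.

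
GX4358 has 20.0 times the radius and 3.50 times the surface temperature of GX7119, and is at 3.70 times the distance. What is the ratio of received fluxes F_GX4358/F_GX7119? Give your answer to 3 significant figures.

L_GX4358/L_GX7119 = (R_GX4358/R_GX7119)²(T_GX4358/T_GX7119)⁴ = (20.0)² × (3.50)⁴ = 6.002×10^4.
F_GX4358/F_GX7119 = (L_GX4358/L_GX7119)/(d_GX4358/d_GX7119)² = 6.002×10^4 / (3.70)² = 4385.

4.38×10^3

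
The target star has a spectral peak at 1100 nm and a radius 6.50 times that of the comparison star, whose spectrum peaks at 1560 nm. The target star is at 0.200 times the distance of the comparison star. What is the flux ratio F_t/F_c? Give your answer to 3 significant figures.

4.27×10^3

Wien's law: T_t/T_c = λ_c/λ_t = 1560/1100 = 1.418.
L_t/L_c = (R_t/R_c)²(T_t/T_c)⁴ = (6.50)²(1.418)⁴ = 170.9.
F_t/F_c = (L_t/L_c)/(d_t/d_c)² = 170.9/(0.200)² = 4273.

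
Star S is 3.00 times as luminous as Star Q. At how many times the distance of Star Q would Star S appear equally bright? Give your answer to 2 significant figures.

Equal flux requires L_S/d_S² = L_Q/d_Q², so d_S/d_Q = √(L_S/L_Q)
= √(3.00) = 1.732.

1.7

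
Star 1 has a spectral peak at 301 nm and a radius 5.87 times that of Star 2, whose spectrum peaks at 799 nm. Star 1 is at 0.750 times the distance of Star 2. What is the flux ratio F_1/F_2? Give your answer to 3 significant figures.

3.04×10^3

Wien's law: T_1/T_2 = λ_2/λ_1 = 799/301 = 2.654.
L_1/L_2 = (R_1/R_2)²(T_1/T_2)⁴ = (5.87)²(2.654)⁴ = 1711.
F_1/F_2 = (L_1/L_2)/(d_1/d_2)² = 1711/(0.750)² = 3041.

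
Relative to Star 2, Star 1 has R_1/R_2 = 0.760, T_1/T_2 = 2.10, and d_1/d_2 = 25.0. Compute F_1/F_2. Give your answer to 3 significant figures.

0.0180

L_1/L_2 = (R_1/R_2)²(T_1/T_2)⁴ = (0.760)² × (2.10)⁴ = 11.23.
F_1/F_2 = (L_1/L_2)/(d_1/d_2)² = 11.23 / (25.0)² = 0.01797.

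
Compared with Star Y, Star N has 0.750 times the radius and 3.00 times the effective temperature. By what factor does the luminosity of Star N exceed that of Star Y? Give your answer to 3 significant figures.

From the Stefan–Boltzmann law, L ∝ R²T⁴, so
L_N/L_Y = (R_N/R_Y)² (T_N/T_Y)⁴ = (0.750)² × (3.00)⁴ = 0.5625 × 81.00 = 45.56.

45.6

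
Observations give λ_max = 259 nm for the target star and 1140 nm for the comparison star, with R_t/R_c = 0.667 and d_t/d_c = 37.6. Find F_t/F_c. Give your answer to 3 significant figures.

Wien's law: T_t/T_c = λ_c/λ_t = 1140/259 = 4.402.
L_t/L_c = (R_t/R_c)²(T_t/T_c)⁴ = (0.667)²(4.402)⁴ = 167.0.
F_t/F_c = (L_t/L_c)/(d_t/d_c)² = 167.0/(37.6)² = 0.1181.

0.118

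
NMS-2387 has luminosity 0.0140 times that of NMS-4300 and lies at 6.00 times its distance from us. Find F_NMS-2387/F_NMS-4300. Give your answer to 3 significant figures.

F = L/(4πd²), so F_NMS-2387/F_NMS-4300 = (L_NMS-2387/L_NMS-4300) / (d_NMS-2387/d_NMS-4300)²
= 0.0140 / (6.00)² = 0.0140 / 36.00 = 3.889×10^-4.

3.89×10^-4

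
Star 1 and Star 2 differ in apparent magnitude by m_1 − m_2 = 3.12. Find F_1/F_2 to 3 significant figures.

F_1/F_2 = 10^(−(m_1 − m_2)/2.5) = 10^(-3.12/2.5) = 10^-1.248 = 0.05649.

0.0565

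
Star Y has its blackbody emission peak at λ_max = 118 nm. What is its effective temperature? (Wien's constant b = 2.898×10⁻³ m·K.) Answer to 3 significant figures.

T = b/λ_max = 2.898×10⁻³ / (118×10⁻⁹) = 2.456×10^4 K.

2.46×10^4 K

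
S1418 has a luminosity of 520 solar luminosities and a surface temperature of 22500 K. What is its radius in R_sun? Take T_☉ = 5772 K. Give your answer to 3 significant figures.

1.50 R_sun

R/R_☉ = √(L/L_☉) / (T/T_☉)² = √(520) / (3.898)²
       = 22.80 / 15.20 = 1.501.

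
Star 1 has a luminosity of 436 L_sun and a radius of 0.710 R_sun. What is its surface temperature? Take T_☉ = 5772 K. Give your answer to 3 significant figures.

T/T_☉ = (L/L_☉)^(1/4) / (R/R_☉)^(1/2)
T = 5772 × (436)^(1/4) / √(0.710) = 5772 × 4.570 / 0.8426 = 3.130×10^4 K.

3.13×10^4 K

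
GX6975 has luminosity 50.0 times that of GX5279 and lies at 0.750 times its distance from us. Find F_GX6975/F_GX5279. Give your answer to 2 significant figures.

F = L/(4πd²), so F_GX6975/F_GX5279 = (L_GX6975/L_GX5279) / (d_GX6975/d_GX5279)²
= 50.0 / (0.750)² = 50.0 / 0.5625 = 88.89.

89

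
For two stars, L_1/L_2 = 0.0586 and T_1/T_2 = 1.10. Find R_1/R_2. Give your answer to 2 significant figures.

0.20

L ∝ R²T⁴ gives R ∝ √L / T², so
R_1/R_2 = √(0.0586) / (1.10)² = 0.2421 / 1.210 = 0.2001.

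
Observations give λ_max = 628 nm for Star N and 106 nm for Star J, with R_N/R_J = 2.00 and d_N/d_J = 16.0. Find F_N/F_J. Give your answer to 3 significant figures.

1.27×10^-5

Wien's law: T_N/T_J = λ_J/λ_N = 106/628 = 0.1688.
L_N/L_J = (R_N/R_J)²(T_N/T_J)⁴ = (2.00)²(0.1688)⁴ = 0.003247.
F_N/F_J = (L_N/L_J)/(d_N/d_J)² = 0.003247/(16.0)² = 1.268×10^-5.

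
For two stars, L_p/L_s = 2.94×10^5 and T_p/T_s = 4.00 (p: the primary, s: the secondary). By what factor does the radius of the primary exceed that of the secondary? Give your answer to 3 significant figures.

L ∝ R²T⁴ gives R ∝ √L / T², so
R_p/R_s = √(2.94×10^5) / (4.00)² = 542.2 / 16.00 = 33.89.

33.9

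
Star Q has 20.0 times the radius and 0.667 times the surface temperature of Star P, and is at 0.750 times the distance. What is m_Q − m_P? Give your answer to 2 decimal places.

-5.37

L_Q/L_P = (20.0)²(0.667)⁴ = 79.17.
F_Q/F_P = (L_Q/L_P)/(d_Q/d_P)² = 79.17/0.5625 = 140.7.
m_Q − m_P = −2.5 log₁₀(140.7) = -5.37.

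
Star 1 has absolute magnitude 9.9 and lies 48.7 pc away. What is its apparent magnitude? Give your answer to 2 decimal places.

13.34

m = M + 5 log₁₀(d/10 pc) = 9.9 + 5 log₁₀(48.7/10)
  = 9.9 + 5 × 0.688 = 9.9 + 3.44 = 13.34.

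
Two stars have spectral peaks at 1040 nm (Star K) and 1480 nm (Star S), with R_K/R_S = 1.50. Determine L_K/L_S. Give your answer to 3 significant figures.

Wien's law gives T ∝ 1/λ_max, so T_K/T_S = λ_S/λ_K = 1480/1040 = 1.423.
Then L ∝ R²T⁴ gives L_K/L_S = (1.50)² × (1.423)⁴ = 2.250 × 4.101 = 9.228.

9.23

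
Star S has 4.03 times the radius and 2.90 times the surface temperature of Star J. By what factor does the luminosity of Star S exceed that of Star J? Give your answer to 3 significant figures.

From the Stefan–Boltzmann law, L ∝ R²T⁴, so
L_S/L_J = (R_S/R_J)² (T_S/T_J)⁴ = (4.03)² × (2.90)⁴ = 16.24 × 70.73 = 1149.

1.15×10^3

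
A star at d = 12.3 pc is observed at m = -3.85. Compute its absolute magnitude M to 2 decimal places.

M = m − 5 log₁₀(d/10 pc) = -3.85 − 5 log₁₀(12.3/10)
  = -3.85 − 5 × 0.090 = -3.85 − 0.45 = -4.30.

-4.30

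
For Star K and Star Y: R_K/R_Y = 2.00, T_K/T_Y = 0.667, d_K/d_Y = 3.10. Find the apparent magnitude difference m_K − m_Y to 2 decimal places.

2.71

L_K/L_Y = (2.00)²(0.667)⁴ = 0.7917.
F_K/F_Y = (L_K/L_Y)/(d_K/d_Y)² = 0.7917/9.610 = 0.08238.
m_K − m_Y = −2.5 log₁₀(0.08238) = 2.71.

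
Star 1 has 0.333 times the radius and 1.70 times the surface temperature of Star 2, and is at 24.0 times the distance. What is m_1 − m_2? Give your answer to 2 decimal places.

L_1/L_2 = (0.333)²(1.70)⁴ = 0.9262.
F_1/F_2 = (L_1/L_2)/(d_1/d_2)² = 0.9262/576.0 = 0.001608.
m_1 − m_2 = −2.5 log₁₀(0.001608) = 6.98.

6.98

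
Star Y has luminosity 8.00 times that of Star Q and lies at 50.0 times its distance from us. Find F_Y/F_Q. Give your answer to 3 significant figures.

F = L/(4πd²), so F_Y/F_Q = (L_Y/L_Q) / (d_Y/d_Q)²
= 8.00 / (50.0)² = 8.00 / 2500 = 0.003200.

0.00320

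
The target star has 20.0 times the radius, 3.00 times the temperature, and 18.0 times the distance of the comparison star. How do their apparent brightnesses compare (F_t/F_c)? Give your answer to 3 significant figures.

L_t/L_c = (R_t/R_c)²(T_t/T_c)⁴ = (20.0)² × (3.00)⁴ = 3.240×10^4.
F_t/F_c = (L_t/L_c)/(d_t/d_c)² = 3.240×10^4 / (18.0)² = 100.0.

100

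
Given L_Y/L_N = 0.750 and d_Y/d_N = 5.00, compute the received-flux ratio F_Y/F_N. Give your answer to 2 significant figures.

F = L/(4πd²), so F_Y/F_N = (L_Y/L_N) / (d_Y/d_N)²
= 0.750 / (5.00)² = 0.750 / 25.00 = 0.03000.

0.030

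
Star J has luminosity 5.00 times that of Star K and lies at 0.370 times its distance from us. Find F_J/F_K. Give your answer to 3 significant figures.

F = L/(4πd²), so F_J/F_K = (L_J/L_K) / (d_J/d_K)²
= 5.00 / (0.370)² = 5.00 / 0.1369 = 36.52.

36.5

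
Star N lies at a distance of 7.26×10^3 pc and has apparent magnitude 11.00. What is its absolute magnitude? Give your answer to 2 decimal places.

M = m − 5 log₁₀(d/10 pc) = 11.00 − 5 log₁₀(7.26×10^3/10)
  = 11.00 − 5 × 2.861 = 11.00 − 14.30 = -3.30.

-3.30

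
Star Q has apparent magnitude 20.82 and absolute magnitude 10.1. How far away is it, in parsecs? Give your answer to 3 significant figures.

1.39×10^3 pc

m − M = 5 log₁₀(d/10 pc)
20.82 − (10.1) = 10.72 = 5 log₁₀(d/10)
d = 10 × 10^(10.72/5) = 10 × 10^2.144 = 1393 pc.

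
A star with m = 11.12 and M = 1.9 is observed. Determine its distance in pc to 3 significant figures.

698 pc

m − M = 5 log₁₀(d/10 pc)
11.12 − (1.9) = 9.22 = 5 log₁₀(d/10)
d = 10 × 10^(9.22/5) = 10 × 10^1.844 = 698.2 pc.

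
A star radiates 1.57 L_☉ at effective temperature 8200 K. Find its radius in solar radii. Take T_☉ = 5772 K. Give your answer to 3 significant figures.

0.621 solar radii

R/R_☉ = √(L/L_☉) / (T/T_☉)² = √(1.57) / (1.421)²
       = 1.253 / 2.018 = 0.6208.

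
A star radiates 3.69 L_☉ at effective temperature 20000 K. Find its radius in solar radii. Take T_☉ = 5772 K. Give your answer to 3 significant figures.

0.160 solar radii

R/R_☉ = √(L/L_☉) / (T/T_☉)² = √(3.69) / (3.465)²
       = 1.921 / 12.01 = 0.1600.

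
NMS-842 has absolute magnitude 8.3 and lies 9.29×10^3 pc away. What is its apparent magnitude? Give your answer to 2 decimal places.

m = M + 5 log₁₀(d/10 pc) = 8.3 + 5 log₁₀(9.29×10^3/10)
  = 8.3 + 5 × 2.968 = 8.3 + 14.84 = 23.14.

23.14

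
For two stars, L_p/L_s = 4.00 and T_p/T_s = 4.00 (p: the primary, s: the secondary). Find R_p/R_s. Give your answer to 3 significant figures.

0.125

L ∝ R²T⁴ gives R ∝ √L / T², so
R_p/R_s = √(4.00) / (4.00)² = 2.000 / 16.00 = 0.1250.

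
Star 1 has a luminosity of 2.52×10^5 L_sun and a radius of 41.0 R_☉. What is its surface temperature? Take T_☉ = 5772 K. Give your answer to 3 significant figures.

T/T_☉ = (L/L_☉)^(1/4) / (R/R_☉)^(1/2)
T = 5772 × (2.52×10^5)^(1/4) / √(41.0) = 5772 × 22.41 / 6.403 = 2.020×10^4 K.

2.02×10^4 K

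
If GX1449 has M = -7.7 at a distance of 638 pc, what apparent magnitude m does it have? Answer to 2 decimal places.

1.32

m = M + 5 log₁₀(d/10 pc) = -7.7 + 5 log₁₀(638/10)
  = -7.7 + 5 × 1.805 = -7.7 + 9.02 = 1.32.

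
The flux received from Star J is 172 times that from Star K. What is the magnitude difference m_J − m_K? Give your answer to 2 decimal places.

-5.59

m_J − m_K = −2.5 log₁₀(F_J/F_K) = −2.5 log₁₀(172) = −2.5 × (2.236) = -5.589.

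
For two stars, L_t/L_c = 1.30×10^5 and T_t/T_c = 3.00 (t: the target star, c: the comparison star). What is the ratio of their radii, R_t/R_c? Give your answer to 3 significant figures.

40.1

L ∝ R²T⁴ gives R ∝ √L / T², so
R_t/R_c = √(1.30×10^5) / (3.00)² = 360.6 / 9.000 = 40.06.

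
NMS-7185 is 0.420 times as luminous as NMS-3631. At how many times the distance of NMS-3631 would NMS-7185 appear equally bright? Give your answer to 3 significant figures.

Equal flux requires L_NMS-7185/d_NMS-7185² = L_NMS-3631/d_NMS-3631², so d_NMS-7185/d_NMS-3631 = √(L_NMS-7185/L_NMS-3631)
= √(0.420) = 0.6481.

0.648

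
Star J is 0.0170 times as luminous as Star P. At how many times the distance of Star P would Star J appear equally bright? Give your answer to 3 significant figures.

Equal flux requires L_J/d_J² = L_P/d_P², so d_J/d_P = √(L_J/L_P)
= √(0.0170) = 0.1304.

0.130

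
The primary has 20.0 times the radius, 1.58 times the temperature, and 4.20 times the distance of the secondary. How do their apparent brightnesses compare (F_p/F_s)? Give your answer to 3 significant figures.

141

L_p/L_s = (R_p/R_s)²(T_p/T_s)⁴ = (20.0)² × (1.58)⁴ = 2493.
F_p/F_s = (L_p/L_s)/(d_p/d_s)² = 2493 / (4.20)² = 141.3.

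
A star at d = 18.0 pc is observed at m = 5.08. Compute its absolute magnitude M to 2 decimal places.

3.80

M = m − 5 log₁₀(d/10 pc) = 5.08 − 5 log₁₀(18.0/10)
  = 5.08 − 5 × 0.255 = 5.08 − 1.28 = 3.80.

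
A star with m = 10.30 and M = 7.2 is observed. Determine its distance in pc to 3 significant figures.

41.7 pc

m − M = 5 log₁₀(d/10 pc)
10.30 − (7.2) = 3.10 = 5 log₁₀(d/10)
d = 10 × 10^(3.10/5) = 10 × 10^0.620 = 41.69 pc.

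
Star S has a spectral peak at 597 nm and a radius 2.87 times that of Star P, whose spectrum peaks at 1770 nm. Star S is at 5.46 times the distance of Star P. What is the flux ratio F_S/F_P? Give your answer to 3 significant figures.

Wien's law: T_S/T_P = λ_P/λ_S = 1770/597 = 2.965.
L_S/L_P = (R_S/R_P)²(T_S/T_P)⁴ = (2.87)²(2.965)⁴ = 636.4.
F_S/F_P = (L_S/L_P)/(d_S/d_P)² = 636.4/(5.46)² = 21.35.

21.3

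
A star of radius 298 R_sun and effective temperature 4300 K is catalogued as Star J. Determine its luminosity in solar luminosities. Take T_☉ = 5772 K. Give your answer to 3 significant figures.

L/L_☉ = (R/R_☉)² (T/T_☉)⁴ = (298)² × (4300/5772)⁴
       = 8.880×10^4 × (0.7450)⁴ = 8.880×10^4 × 0.3080 = 2.735×10^4.

2.74×10^4 solar luminosities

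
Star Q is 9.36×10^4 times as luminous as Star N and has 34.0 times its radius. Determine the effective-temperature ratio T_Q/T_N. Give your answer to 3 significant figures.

3.00

L ∝ R²T⁴ gives T ∝ (L/R²)^(1/4), so
T_Q/T_N = (9.36×10^4 / 34.0²)^(1/4) = (80.97)^(1/4) = 3.000.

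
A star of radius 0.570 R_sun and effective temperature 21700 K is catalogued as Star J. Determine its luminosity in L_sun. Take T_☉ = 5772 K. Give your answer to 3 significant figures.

64.9 L_sun

L/L_☉ = (R/R_☉)² (T/T_☉)⁴ = (0.570)² × (21700/5772)⁴
       = 0.3249 × (3.760)⁴ = 0.3249 × 199.8 = 64.91.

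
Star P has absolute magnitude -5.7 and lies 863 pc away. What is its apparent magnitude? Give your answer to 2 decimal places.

m = M + 5 log₁₀(d/10 pc) = -5.7 + 5 log₁₀(863/10)
  = -5.7 + 5 × 1.936 = -5.7 + 9.68 = 3.98.

3.98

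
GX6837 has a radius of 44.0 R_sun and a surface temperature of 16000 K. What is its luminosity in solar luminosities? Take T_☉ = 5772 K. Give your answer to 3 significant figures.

1.14×10^5 solar luminosities

L/L_☉ = (R/R_☉)² (T/T_☉)⁴ = (44.0)² × (16000/5772)⁴
       = 1936 × (2.772)⁴ = 1936 × 59.04 = 1.143×10^5.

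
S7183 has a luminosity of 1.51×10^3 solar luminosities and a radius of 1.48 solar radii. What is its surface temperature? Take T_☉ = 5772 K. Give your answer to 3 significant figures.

2.96×10^4 K

T/T_☉ = (L/L_☉)^(1/4) / (R/R_☉)^(1/2)
T = 5772 × (1.51×10^3)^(1/4) / √(1.48) = 5772 × 6.234 / 1.217 = 2.958×10^4 K.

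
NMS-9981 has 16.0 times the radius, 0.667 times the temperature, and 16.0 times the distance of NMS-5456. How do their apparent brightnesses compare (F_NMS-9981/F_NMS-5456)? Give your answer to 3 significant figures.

L_NMS-9981/L_NMS-5456 = (R_NMS-9981/R_NMS-5456)²(T_NMS-9981/T_NMS-5456)⁴ = (16.0)² × (0.667)⁴ = 50.67.
F_NMS-9981/F_NMS-5456 = (L_NMS-9981/L_NMS-5456)/(d_NMS-9981/d_NMS-5456)² = 50.67 / (16.0)² = 0.1979.

0.198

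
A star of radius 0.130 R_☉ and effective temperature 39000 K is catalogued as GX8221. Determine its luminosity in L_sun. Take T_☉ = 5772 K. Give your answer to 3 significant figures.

35.2 L_sun

L/L_☉ = (R/R_☉)² (T/T_☉)⁴ = (0.130)² × (39000/5772)⁴
       = 0.01690 × (6.757)⁴ = 0.01690 × 2084 = 35.22.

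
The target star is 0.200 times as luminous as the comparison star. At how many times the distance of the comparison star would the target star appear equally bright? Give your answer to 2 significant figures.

Equal flux requires L_t/d_t² = L_c/d_c², so d_t/d_c = √(L_t/L_c)
= √(0.200) = 0.4472.

0.45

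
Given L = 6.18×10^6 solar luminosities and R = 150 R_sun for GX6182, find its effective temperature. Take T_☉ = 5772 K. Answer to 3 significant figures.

2.35×10^4 K

T/T_☉ = (L/L_☉)^(1/4) / (R/R_☉)^(1/2)
T = 5772 × (6.18×10^6)^(1/4) / √(150) = 5772 × 49.86 / 12.25 = 2.350×10^4 K.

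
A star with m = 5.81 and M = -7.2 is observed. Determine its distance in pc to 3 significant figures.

m − M = 5 log₁₀(d/10 pc)
5.81 − (-7.2) = 13.01 = 5 log₁₀(d/10)
d = 10 × 10^(13.01/5) = 10 × 10^2.602 = 3999 pc.

4.00×10^3 pc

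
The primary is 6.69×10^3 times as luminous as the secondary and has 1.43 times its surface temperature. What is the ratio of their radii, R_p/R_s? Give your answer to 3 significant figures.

L ∝ R²T⁴ gives R ∝ √L / T², so
R_p/R_s = √(6.69×10^3) / (1.43)² = 81.79 / 2.045 = 40.00.

40.0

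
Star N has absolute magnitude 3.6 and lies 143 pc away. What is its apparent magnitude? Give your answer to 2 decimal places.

9.38

m = M + 5 log₁₀(d/10 pc) = 3.6 + 5 log₁₀(143/10)
  = 3.6 + 5 × 1.155 = 3.6 + 5.78 = 9.38.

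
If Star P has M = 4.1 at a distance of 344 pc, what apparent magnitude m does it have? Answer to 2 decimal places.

m = M + 5 log₁₀(d/10 pc) = 4.1 + 5 log₁₀(344/10)
  = 4.1 + 5 × 1.537 = 4.1 + 7.68 = 11.78.

11.78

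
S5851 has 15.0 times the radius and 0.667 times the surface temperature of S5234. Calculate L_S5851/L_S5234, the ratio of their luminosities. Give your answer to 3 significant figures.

From the Stefan–Boltzmann law, L ∝ R²T⁴, so
L_S5851/L_S5234 = (R_S5851/R_S5234)² (T_S5851/T_S5234)⁴ = (15.0)² × (0.667)⁴ = 225.0 × 0.1979 = 44.53.

44.5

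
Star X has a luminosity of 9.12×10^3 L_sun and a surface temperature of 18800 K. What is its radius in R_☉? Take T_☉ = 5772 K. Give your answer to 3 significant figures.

9.00 R_☉

R/R_☉ = √(L/L_☉) / (T/T_☉)² = √(9.12×10^3) / (3.257)²
       = 95.50 / 10.61 = 9.002.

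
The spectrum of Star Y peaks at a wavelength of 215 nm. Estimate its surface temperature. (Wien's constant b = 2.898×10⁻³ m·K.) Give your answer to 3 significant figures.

T = b/λ_max = 2.898×10⁻³ / (215×10⁻⁹) = 1.348×10^4 K.

1.35×10^4 K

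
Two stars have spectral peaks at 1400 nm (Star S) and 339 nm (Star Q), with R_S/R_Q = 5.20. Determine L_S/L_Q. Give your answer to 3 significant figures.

0.0930

Wien's law gives T ∝ 1/λ_max, so T_S/T_Q = λ_Q/λ_S = 339/1400 = 0.2421.
Then L ∝ R²T⁴ gives L_S/L_Q = (5.20)² × (0.2421)⁴ = 27.04 × 0.003438 = 0.09296.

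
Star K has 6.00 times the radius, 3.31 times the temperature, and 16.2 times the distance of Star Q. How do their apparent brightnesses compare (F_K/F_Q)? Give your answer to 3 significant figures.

16.5

L_K/L_Q = (R_K/R_Q)²(T_K/T_Q)⁴ = (6.00)² × (3.31)⁴ = 4321.
F_K/F_Q = (L_K/L_Q)/(d_K/d_Q)² = 4321 / (16.2)² = 16.47.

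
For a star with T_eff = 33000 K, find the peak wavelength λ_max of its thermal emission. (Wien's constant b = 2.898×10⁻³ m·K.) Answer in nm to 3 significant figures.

λ_max = b/T = 2.898×10⁻³ / 33000 = 8.78×10^-8 m = 87.82 nm.

87.8 nm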